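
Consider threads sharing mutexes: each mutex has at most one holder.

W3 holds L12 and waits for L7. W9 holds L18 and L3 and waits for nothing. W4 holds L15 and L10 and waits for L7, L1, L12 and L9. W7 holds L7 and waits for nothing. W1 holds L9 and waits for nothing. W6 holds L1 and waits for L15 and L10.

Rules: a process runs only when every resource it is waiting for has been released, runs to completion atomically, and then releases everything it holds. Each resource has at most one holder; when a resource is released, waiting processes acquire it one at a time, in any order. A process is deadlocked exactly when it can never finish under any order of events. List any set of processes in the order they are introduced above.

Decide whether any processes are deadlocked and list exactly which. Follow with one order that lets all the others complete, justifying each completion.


The deadlocked set is W4 and W6.
Key observation: the waits loop around W4 -> W6 -> W4 with no way out; no other process is dragged down with it.
A valid finishing order for the others: W7, W9, W3, W1.
Walking it through:
  W7 waits on nothing -> runs at once and releases L7
  W9 waits on nothing -> runs at once and releases L18 and L3
  run W3 (all its waits — L7 — are resolved); releases L12
  W1 waits on nothing -> runs at once and releases L9


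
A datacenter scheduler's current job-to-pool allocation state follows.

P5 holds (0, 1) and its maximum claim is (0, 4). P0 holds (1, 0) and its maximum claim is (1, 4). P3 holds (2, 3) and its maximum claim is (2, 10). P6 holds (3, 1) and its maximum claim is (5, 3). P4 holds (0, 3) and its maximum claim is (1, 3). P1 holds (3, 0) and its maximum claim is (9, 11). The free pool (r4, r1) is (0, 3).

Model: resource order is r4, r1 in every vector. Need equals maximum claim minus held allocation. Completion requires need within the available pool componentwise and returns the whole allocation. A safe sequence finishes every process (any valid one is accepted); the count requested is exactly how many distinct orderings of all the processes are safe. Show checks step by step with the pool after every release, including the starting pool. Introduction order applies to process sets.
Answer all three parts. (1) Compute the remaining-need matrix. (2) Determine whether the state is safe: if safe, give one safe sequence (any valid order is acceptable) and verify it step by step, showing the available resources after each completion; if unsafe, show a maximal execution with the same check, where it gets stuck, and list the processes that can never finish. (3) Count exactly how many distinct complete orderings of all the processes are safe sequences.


(1) Outstanding need per process (order r4, r1):
  P5: (0, 3)
  P0: (0, 4)
  P3: (0, 7)
  P6: (2, 2)
  P4: (1, 0)
  P1: (6, 11)
(2) SAFE, for example via the order P5, P0, P4, P3, P6, P1.
Key observation: the order's first zero-slack moment is P5 ((0, 3) needed, (0, 3) free — a requested resource with nothing to spare).
Verifying each step:
  pool = (0, 3)
  P5: need (0, 3) fits (0, 3); releases (0, 1), pool now (0, 4)
  P0: need (0, 4) fits (0, 4); releases (1, 0), pool now (1, 4)
  P4: need (1, 0) fits (1, 4); releases (0, 3), pool now (1, 7)
  P3: need (0, 7) fits (1, 7); releases (2, 3), pool now (3, 10)
  P6: need (2, 2) fits (3, 10); releases (3, 1), pool now (6, 11)
  P1: need (6, 11) fits (6, 11); releases (3, 0), pool now (9, 11)
(3) The exact count: 1 of the possible complete orderings is a safe sequence.


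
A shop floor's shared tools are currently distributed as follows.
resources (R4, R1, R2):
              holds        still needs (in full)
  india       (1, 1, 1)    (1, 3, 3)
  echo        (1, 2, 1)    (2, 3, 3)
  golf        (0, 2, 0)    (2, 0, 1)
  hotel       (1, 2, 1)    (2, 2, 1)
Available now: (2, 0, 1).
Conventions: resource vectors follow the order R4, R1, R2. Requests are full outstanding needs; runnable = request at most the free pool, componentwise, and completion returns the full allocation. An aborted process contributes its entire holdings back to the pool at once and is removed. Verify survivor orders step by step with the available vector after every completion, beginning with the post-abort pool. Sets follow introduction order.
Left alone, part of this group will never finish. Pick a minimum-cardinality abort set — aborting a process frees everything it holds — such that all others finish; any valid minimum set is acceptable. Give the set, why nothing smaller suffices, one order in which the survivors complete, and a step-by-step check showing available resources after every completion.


The answer: abort india.
Key observation: aborting india returns (1, 1, 1), and echo — hopeless before — runs at step 3 with the returned capacity in the pool.
No smaller set exists: with zero aborts the deadlock remains.
Survivors finish in the order: golf, hotel, echo. Verifying each step (pool after the aborts first):
  pool = (3, 1, 2)
  run golf (needs (2, 0, 1), free (3, 1, 2)); after release of (0, 2, 0) the pool is (3, 3, 2)
  run hotel (needs (2, 2, 1), free (3, 3, 2)); after release of (1, 2, 1) the pool is (4, 5, 3)
  run echo (needs (2, 3, 3), free (4, 5, 3)); after release of (1, 2, 1) the pool is (5, 7, 4)


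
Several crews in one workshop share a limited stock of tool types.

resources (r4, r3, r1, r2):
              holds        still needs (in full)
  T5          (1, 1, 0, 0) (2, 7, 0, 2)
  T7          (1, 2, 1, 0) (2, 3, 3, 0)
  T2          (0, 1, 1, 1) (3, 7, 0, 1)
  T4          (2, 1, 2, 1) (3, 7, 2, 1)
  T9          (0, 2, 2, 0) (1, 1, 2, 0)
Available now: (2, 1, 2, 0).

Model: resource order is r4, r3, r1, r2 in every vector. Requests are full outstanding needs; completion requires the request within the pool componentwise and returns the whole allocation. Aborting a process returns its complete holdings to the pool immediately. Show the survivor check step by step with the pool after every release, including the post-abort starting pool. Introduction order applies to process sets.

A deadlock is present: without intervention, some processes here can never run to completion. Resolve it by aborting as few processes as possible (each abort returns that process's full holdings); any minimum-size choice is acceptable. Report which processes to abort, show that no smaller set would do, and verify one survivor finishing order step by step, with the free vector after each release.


The answer: abort T2 and T4.
Key observation: T5 could never have finished before the abort; with (2, 2, 3, 2) returned by T2 and T4, it fits at step 3.
Why nothing smaller works — every single abort fails: T5 alone leaves T2 blocked (short on r3 and r2); T7 alone leaves T5 blocked (short on r3 and r2); T2 alone leaves T5 blocked (short on r3 and r2); T4 alone leaves T5 blocked (short on r3 and r2); T9 alone leaves T5 blocked (short on r3 and r2).
One survivor order: T7, T9, T5. Walking it through (post-abort pool first):
  pool = (4, 3, 5, 2)
  T7: need (2, 3, 3, 0) fits (4, 3, 5, 2); releases (1, 2, 1, 0), pool now (5, 5, 6, 2)
  T9: need (1, 1, 2, 0) fits (5, 5, 6, 2); releases (0, 2, 2, 0), pool now (5, 7, 8, 2)
  T5: need (2, 7, 0, 2) fits (5, 7, 8, 2); releases (1, 1, 0, 0), pool now (6, 8, 8, 2)


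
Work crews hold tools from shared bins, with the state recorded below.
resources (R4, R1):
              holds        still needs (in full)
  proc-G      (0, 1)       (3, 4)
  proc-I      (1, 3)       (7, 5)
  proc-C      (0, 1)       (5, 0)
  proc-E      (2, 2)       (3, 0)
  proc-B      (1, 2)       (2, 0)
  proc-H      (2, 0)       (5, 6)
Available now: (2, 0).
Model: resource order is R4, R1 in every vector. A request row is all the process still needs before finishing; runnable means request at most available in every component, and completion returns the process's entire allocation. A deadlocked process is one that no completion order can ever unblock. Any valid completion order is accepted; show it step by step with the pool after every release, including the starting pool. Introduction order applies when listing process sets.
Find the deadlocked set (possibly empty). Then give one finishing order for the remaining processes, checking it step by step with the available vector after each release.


The deadlocked set is empty.
Key observation: proc-B fits the free pool immediately, and its release cascades until everyone finishes.
One completion order for the rest: proc-B, proc-E, proc-C, proc-G, proc-H, proc-I. Step-by-step check:
  pool = (2, 0)
  proc-B: need (2, 0) fits (2, 0); releases (1, 2), pool now (3, 2)
  proc-E: need (3, 0) fits (3, 2); releases (2, 2), pool now (5, 4)
  proc-C: need (5, 0) fits (5, 4); releases (0, 1), pool now (5, 5)
  proc-G: need (3, 4) fits (5, 5); releases (0, 1), pool now (5, 6)
  proc-H: need (5, 6) fits (5, 6); releases (2, 0), pool now (7, 6)
  proc-I: need (7, 5) fits (7, 6); releases (1, 3), pool now (8, 9)


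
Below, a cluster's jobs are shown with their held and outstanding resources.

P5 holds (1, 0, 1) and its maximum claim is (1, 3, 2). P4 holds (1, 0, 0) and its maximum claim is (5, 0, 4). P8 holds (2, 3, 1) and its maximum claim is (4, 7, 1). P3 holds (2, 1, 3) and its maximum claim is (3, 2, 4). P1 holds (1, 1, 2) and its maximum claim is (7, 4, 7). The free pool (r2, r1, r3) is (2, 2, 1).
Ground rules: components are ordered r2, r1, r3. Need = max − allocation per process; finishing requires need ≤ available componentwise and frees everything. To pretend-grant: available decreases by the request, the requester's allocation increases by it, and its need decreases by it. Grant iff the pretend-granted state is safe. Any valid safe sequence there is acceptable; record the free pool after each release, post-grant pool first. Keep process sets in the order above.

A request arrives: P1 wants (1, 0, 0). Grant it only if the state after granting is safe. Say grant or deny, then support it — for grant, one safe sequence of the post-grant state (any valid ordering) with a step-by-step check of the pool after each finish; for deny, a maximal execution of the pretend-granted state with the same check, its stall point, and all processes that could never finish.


GRANT: granting preserves safety; a valid post-grant sequence is P3, P5, P4, P1, P8.
Key observation: granting shrinks the pool to (1, 2, 1), yet P3 still fits and the chain goes through.
Verifying the post-grant state step by step:
  pool = (1, 2, 1)
  P3: need (1, 1, 1) fits (1, 2, 1); releases (2, 1, 3), pool now (3, 3, 4)
  P5: need (0, 3, 1) fits (3, 3, 4); releases (1, 0, 1), pool now (4, 3, 5)
  P4: need (4, 0, 4) fits (4, 3, 5); releases (1, 0, 0), pool now (5, 3, 5)
  P1: need (5, 3, 5) fits (5, 3, 5); releases (2, 1, 2), pool now (7, 4, 7)
  P8: need (2, 4, 0) fits (7, 4, 7); releases (2, 3, 1), pool now (9, 7, 8)


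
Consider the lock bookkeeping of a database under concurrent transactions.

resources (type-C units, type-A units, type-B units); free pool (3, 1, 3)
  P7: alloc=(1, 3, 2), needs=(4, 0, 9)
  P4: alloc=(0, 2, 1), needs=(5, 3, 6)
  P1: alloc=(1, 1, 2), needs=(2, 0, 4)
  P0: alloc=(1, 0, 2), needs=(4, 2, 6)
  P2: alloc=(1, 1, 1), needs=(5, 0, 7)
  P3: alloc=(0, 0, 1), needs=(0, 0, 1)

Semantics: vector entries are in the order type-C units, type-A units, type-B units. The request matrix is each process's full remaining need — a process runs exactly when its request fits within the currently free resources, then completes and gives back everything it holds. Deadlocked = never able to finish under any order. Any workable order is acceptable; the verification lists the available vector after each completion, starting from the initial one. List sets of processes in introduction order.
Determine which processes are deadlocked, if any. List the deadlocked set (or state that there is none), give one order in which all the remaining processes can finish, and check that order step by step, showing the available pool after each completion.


No process is deadlocked.
Key observation: beginning at P3, releases accumulate fast enough that every process eventually fits.
The rest can finish in the order P3, P1, P0, P2, P4, P7. Walking it through:
  pool = (3, 1, 3)
  P3: need (0, 0, 1) fits (3, 1, 3); releases (0, 0, 1), pool now (3, 1, 4)
  P1: need (2, 0, 4) fits (3, 1, 4); releases (1, 1, 2), pool now (4, 2, 6)
  P0: need (4, 2, 6) fits (4, 2, 6); releases (1, 0, 2), pool now (5, 2, 8)
  P2: need (5, 0, 7) fits (5, 2, 8); releases (1, 1, 1), pool now (6, 3, 9)
  P4: need (5, 3, 6) fits (6, 3, 9); releases (0, 2, 1), pool now (6, 5, 10)
  P7: need (4, 0, 9) fits (6, 5, 10); releases (1, 3, 2), pool now (7, 8, 12)


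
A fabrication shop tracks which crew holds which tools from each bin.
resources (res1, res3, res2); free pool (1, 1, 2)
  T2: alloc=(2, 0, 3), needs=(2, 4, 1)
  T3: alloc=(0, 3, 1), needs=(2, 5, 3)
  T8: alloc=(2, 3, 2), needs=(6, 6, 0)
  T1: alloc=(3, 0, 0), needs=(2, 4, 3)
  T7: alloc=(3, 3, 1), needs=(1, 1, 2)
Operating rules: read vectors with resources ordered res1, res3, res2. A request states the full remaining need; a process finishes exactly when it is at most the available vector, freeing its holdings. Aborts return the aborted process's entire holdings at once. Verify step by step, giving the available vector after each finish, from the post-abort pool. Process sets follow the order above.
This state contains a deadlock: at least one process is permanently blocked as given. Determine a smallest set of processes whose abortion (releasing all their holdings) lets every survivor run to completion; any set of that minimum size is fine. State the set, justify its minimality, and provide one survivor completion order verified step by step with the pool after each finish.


The answer: abort T3.
Key observation: aborting T3 returns (0, 3, 1), and T8 — hopeless before — runs at step 4 with the returned capacity in the pool.
Why nothing smaller works: aborting no one leaves the state deadlocked as given.
The survivors complete as T7, T1, T2, T8. Verifying each step (starting from the post-abort pool):
  pool = (1, 4, 3)
  T7 needs (1, 1, 2) <= (1, 4, 3) -> finishes; pool += (3, 3, 1) = (4, 7, 4)
  T1 needs (2, 4, 3) <= (4, 7, 4) -> finishes; pool += (3, 0, 0) = (7, 7, 4)
  T2 needs (2, 4, 1) <= (7, 7, 4) -> finishes; pool += (2, 0, 3) = (9, 7, 7)
  T8 needs (6, 6, 0) <= (9, 7, 7) -> finishes; pool += (2, 3, 2) = (11, 10, 9)


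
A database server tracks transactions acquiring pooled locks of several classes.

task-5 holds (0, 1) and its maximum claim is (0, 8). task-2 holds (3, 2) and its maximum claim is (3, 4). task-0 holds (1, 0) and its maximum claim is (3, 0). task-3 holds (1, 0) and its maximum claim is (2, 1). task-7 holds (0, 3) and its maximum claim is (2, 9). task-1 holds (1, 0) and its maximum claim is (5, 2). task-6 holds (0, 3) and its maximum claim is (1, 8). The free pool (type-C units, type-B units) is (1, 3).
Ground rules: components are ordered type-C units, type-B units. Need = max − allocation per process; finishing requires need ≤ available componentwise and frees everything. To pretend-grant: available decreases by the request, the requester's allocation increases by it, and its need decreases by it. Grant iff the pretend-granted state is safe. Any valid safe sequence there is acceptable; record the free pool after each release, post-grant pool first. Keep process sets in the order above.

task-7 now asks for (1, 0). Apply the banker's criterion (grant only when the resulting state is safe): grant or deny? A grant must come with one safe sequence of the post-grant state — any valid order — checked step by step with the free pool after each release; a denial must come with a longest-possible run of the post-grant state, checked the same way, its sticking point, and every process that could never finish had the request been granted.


GRANT. The post-grant state is safe; one safe sequence: task-2, task-6, task-3, task-7, task-0, task-1, task-5.
Key observation: after the grant the pool drops to (0, 3), which still lets task-2 finish first and unwind the rest.
Verifying the post-grant state step by step:
  pool = (0, 3)
  run task-2 (needs (0, 2), free (0, 3)); after release of (3, 2) the pool is (3, 5)
  run task-6 (needs (1, 5), free (3, 5)); after release of (0, 3) the pool is (3, 8)
  run task-3 (needs (1, 1), free (3, 8)); after release of (1, 0) the pool is (4, 8)
  run task-7 (needs (1, 6), free (4, 8)); after release of (1, 3) the pool is (5, 11)
  run task-0 (needs (2, 0), free (5, 11)); after release of (1, 0) the pool is (6, 11)
  run task-1 (needs (4, 2), free (6, 11)); after release of (1, 0) the pool is (7, 11)
  run task-5 (needs (0, 7), free (7, 11)); after release of (0, 1) the pool is (7, 12)


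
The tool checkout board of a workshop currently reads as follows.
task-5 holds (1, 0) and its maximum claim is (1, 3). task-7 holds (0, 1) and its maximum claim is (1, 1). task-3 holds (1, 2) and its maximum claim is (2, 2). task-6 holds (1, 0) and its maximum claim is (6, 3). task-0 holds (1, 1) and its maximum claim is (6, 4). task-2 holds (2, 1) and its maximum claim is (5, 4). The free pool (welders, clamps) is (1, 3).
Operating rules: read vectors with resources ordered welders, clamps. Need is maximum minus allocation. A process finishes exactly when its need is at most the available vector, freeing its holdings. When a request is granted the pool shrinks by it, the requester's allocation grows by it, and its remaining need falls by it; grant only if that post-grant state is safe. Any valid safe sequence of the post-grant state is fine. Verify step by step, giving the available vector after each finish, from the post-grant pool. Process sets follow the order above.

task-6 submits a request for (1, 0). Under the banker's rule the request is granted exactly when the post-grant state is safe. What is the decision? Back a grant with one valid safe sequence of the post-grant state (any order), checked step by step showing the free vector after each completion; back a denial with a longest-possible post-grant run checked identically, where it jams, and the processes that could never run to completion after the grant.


DENY. Granting would leave the state unsafe.
Key observation: no order helps: past task-5, task-3, task-7, the free pool tops out at (2, 6), below what each blocked process needs in welders.
After a pretend grant, a maximal execution: task-5, task-3, task-7 — then nothing else fits. Step-by-step check:
  pool = (0, 3)
  run task-5 (needs (0, 3), free (0, 3)); after release of (1, 0) the pool is (1, 3)
  run task-3 (needs (1, 0), free (1, 3)); after release of (1, 2) the pool is (2, 5)
  run task-7 (needs (1, 0), free (2, 5)); after release of (0, 1) the pool is (2, 6)
  task-6 still needs (4, 3) but only (2, 6) is free — short on welders
  task-0 still needs (5, 3) but only (2, 6) is free — short on welders
  task-2 still needs (3, 3) but only (2, 6) is free — short on welders
Had the request been granted, task-6, task-0 and task-2 could never finish.


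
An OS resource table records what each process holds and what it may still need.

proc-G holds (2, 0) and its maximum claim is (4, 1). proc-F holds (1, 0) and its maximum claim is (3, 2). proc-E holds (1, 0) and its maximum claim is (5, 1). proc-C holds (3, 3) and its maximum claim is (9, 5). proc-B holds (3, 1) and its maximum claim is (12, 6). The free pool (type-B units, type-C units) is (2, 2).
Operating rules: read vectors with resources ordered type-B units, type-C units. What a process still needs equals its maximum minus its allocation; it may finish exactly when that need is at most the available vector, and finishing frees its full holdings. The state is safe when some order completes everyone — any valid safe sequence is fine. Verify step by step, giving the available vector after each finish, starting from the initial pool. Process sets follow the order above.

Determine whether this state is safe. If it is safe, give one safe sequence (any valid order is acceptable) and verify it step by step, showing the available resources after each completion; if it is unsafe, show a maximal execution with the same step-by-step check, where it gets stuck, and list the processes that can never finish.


SAFE — a valid safe sequence is proc-G, proc-E, proc-F, proc-C, proc-B.
Key observation: the first exact fit in this order is proc-G — it needs (2, 1) with (2, 2) free, meeting a requested resource to the last unit.
Step-by-step check:
  pool = (2, 2)
  proc-G: need (2, 1) fits (2, 2); releases (2, 0), pool now (4, 2)
  proc-E: need (4, 1) fits (4, 2); releases (1, 0), pool now (5, 2)
  proc-F: need (2, 2) fits (5, 2); releases (1, 0), pool now (6, 2)
  proc-C: need (6, 2) fits (6, 2); releases (3, 3), pool now (9, 5)
  proc-B: need (9, 5) fits (9, 5); releases (3, 1), pool now (12, 6)


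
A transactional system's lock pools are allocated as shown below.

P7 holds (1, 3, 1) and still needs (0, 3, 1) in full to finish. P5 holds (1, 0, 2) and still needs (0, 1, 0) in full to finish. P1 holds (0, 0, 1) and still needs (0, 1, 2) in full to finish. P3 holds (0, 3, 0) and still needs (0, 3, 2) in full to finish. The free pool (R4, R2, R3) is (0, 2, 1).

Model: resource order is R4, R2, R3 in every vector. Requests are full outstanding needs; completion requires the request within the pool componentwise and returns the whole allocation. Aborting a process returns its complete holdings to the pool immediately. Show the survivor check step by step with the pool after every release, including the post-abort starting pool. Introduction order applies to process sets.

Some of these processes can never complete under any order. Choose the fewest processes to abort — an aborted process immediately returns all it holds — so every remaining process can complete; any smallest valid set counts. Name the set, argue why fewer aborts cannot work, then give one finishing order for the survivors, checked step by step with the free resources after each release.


Minimum abort set: P3.
Key observation: before aborting P3, P7 was permanently blocked — no order could ever run it; afterwards it completes at step 1.
Why nothing smaller works: aborting no one leaves the state deadlocked as given.
Survivors finish in the order: P7, P5, P1. Verifying each step (pool after the aborts first):
  pool = (0, 5, 1)
  P7 needs (0, 3, 1) <= (0, 5, 1) -> finishes; pool += (1, 3, 1) = (1, 8, 2)
  P5 needs (0, 1, 0) <= (1, 8, 2) -> finishes; pool += (1, 0, 2) = (2, 8, 4)
  P1 needs (0, 1, 2) <= (2, 8, 4) -> finishes; pool += (0, 0, 1) = (2, 8, 5)


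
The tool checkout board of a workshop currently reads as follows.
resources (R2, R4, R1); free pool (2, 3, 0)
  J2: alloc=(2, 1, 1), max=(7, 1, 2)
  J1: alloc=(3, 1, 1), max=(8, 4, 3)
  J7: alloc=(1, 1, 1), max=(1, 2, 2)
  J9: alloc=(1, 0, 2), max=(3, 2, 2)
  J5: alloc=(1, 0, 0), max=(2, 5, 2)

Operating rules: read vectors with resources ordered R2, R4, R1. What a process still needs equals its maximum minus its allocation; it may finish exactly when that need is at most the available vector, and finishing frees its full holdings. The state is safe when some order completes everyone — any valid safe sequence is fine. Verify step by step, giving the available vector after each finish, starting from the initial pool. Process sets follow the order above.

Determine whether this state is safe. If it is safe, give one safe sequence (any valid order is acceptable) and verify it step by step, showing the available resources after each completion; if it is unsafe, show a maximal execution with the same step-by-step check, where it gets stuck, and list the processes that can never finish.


UNSAFE — no complete ordering exists.
Key observation: after J9, J7 the pool peaks at (4, 4, 3), and each blocked process is short somewhere: J2 on R2; J1 on R2; J5 on R4.
Going as far as possible: J9, J7; after that, nothing fits. Walking it through:
  pool = (2, 3, 0)
  run J9 (needs (2, 2, 0), free (2, 3, 0)); after release of (1, 0, 2) the pool is (3, 3, 2)
  run J7 (needs (0, 1, 1), free (3, 3, 2)); after release of (1, 1, 1) the pool is (4, 4, 3)
  blocked: J2 wants (5, 0, 1), pool (4, 4, 3) — not enough R2
  blocked: J1 wants (5, 3, 2), pool (4, 4, 3) — not enough R2
  blocked: J5 wants (1, 5, 2), pool (4, 4, 3) — not enough R4
Processes that can never finish: J2, J1 and J5.


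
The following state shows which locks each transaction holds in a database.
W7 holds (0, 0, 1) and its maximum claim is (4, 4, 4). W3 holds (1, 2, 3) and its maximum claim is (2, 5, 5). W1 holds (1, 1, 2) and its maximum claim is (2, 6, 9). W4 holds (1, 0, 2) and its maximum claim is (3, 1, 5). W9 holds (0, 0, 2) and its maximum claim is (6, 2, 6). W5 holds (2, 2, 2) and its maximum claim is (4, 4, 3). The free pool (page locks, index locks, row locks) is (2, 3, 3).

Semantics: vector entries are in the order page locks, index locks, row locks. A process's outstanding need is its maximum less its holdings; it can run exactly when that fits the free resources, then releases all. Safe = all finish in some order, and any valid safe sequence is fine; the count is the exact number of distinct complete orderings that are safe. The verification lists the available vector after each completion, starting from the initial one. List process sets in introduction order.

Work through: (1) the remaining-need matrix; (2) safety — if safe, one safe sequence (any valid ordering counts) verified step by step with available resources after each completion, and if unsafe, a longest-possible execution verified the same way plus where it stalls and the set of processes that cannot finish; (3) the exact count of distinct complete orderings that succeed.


(1) Outstanding need per process (order page locks, index locks, row locks):
  W7: (4, 4, 3)
  W3: (1, 3, 2)
  W1: (1, 5, 7)
  W4: (2, 1, 3)
  W9: (6, 2, 4)
  W5: (2, 2, 1)
(2) The state is SAFE; one workable sequence: W4, W5, W1, W7, W9, W3.
Key observation: the order's first zero-slack moment is W4 ((2, 1, 3) needed, (2, 3, 3) free — a requested resource with nothing to spare).
Step-by-step check:
  pool = (2, 3, 3)
  run W4 (needs (2, 1, 3), free (2, 3, 3)); after release of (1, 0, 2) the pool is (3, 3, 5)
  run W5 (needs (2, 2, 1), free (3, 3, 5)); after release of (2, 2, 2) the pool is (5, 5, 7)
  run W1 (needs (1, 5, 7), free (5, 5, 7)); after release of (1, 1, 2) the pool is (6, 6, 9)
  run W7 (needs (4, 4, 3), free (6, 6, 9)); after release of (0, 0, 1) the pool is (6, 6, 10)
  run W9 (needs (6, 2, 4), free (6, 6, 10)); after release of (0, 0, 2) the pool is (6, 6, 12)
  run W3 (needs (1, 3, 2), free (6, 6, 12)); after release of (1, 2, 3) the pool is (7, 8, 15)
(3) The exact count: 96 of the possible complete orderings are safe sequences.


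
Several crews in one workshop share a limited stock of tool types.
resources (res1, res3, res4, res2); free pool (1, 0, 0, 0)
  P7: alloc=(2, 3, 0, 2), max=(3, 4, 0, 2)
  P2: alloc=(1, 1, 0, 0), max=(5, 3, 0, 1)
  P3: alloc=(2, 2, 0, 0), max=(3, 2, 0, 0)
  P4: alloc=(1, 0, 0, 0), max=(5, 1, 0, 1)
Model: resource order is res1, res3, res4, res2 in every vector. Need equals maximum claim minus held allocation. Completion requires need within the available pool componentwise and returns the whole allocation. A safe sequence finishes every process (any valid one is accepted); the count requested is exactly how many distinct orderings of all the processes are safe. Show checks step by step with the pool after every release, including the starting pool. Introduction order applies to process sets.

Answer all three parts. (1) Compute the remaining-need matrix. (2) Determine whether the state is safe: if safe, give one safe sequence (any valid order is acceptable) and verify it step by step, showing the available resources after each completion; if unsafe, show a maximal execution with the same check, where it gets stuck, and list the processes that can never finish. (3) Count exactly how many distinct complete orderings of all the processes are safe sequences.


(1) Outstanding need per process (order res1, res3, res4, res2):
  P7: (1, 1, 0, 0)
  P2: (4, 2, 0, 1)
  P3: (1, 0, 0, 0)
  P4: (4, 1, 0, 1)
(2) SAFE, for example via the order P3, P7, P2, P4.
Key observation: the first exact fit in this order is P3 — it needs (1, 0, 0, 0) with (1, 0, 0, 0) free, meeting a requested resource to the last unit.
Verifying each step:
  pool = (1, 0, 0, 0)
  P3: need (1, 0, 0, 0) fits (1, 0, 0, 0); releases (2, 2, 0, 0), pool now (3, 2, 0, 0)
  P7: need (1, 1, 0, 0) fits (3, 2, 0, 0); releases (2, 3, 0, 2), pool now (5, 5, 0, 2)
  P2: need (4, 2, 0, 1) fits (5, 5, 0, 2); releases (1, 1, 0, 0), pool now (6, 6, 0, 2)
  P4: need (4, 1, 0, 1) fits (6, 6, 0, 2); releases (1, 0, 0, 0), pool now (7, 6, 0, 2)
(3) Exactly 2 of the possible complete orderings are safe sequences.


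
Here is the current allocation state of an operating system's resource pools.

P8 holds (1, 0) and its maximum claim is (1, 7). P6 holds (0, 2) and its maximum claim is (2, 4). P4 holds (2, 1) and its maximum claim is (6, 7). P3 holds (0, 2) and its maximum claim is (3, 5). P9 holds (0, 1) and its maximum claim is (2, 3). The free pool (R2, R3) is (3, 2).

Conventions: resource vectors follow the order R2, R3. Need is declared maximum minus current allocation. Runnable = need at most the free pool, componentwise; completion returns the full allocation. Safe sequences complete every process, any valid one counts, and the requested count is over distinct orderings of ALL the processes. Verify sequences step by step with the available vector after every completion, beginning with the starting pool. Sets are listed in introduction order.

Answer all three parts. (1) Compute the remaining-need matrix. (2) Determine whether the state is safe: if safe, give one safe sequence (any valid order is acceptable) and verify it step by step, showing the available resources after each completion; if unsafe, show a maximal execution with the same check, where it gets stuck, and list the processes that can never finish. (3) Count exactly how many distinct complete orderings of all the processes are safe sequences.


(1) Outstanding need per process (order R2, R3):
  P8: (0, 7)
  P6: (2, 2)
  P4: (4, 6)
  P3: (3, 3)
  P9: (2, 2)
(2) SAFE. One safe sequence: P9, P6, P3, P8, P4.
Key observation: P9 marks the first exact bind of the order: its need (2, 2) fits the free (3, 2) with zero slack on a requested resource.
Walking it through:
  pool = (3, 2)
  run P9 (needs (2, 2), free (3, 2)); after release of (0, 1) the pool is (3, 3)
  run P6 (needs (2, 2), free (3, 3)); after release of (0, 2) the pool is (3, 5)
  run P3 (needs (3, 3), free (3, 5)); after release of (0, 2) the pool is (3, 7)
  run P8 (needs (0, 7), free (3, 7)); after release of (1, 0) the pool is (4, 7)
  run P4 (needs (4, 6), free (4, 7)); after release of (2, 1) the pool is (6, 8)
(3) Exactly 4 of the possible complete orderings are safe sequences.


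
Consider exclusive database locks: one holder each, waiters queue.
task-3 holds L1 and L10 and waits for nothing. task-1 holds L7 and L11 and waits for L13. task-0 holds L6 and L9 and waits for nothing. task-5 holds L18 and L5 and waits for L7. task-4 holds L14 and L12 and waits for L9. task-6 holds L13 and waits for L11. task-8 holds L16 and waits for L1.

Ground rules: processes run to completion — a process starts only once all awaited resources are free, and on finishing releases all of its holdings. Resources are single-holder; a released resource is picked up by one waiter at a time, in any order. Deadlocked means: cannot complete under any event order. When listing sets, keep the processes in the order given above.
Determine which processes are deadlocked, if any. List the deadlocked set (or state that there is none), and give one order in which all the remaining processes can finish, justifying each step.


The deadlocked set is task-1, task-5 and task-6.
Key observation: the knot is the closed ring of waits task-1 -> task-6 -> task-1; task-5 waits into the deadlock from upstream.
The rest can finish in the order task-0, task-3, task-8, task-4.
Step-by-step check:
  task-0: no waits; runs immediately, freeing L6 and L9
  task-3: no waits; runs immediately, freeing L1 and L10
  task-8 waits on L1 — all released -> runs and releases L16
  task-4 waits on L9 — all released -> runs and releases L14 and L12


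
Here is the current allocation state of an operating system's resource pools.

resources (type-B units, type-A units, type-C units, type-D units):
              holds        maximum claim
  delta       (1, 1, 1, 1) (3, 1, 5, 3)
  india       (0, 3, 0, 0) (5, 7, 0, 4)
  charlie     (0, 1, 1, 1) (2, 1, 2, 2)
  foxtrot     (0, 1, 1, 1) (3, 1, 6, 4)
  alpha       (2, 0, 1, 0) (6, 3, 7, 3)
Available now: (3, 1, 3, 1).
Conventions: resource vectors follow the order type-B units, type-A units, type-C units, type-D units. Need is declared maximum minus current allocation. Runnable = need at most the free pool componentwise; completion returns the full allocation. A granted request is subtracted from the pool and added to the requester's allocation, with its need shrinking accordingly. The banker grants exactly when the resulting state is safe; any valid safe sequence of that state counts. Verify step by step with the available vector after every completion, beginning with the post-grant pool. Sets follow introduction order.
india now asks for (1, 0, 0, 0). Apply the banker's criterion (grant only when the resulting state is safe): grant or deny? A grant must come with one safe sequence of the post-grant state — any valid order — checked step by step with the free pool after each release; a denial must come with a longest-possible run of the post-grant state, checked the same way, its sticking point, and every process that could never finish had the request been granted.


DENY. Granting would leave the state unsafe.
Key observation: the pool after charlie, delta, foxtrot is (3, 4, 6, 4); every surviving request exceeds it in type-B units, so progress ends there.
On the post-grant state, charlie, delta, foxtrot is a maximal run — nothing extends it. Walking it through:
  pool = (2, 1, 3, 1)
  run charlie (needs (2, 0, 1, 1), free (2, 1, 3, 1)); after release of (0, 1, 1, 1) the pool is (2, 2, 4, 2)
  run delta (needs (2, 0, 4, 2), free (2, 2, 4, 2)); after release of (1, 1, 1, 1) the pool is (3, 3, 5, 3)
  run foxtrot (needs (3, 0, 5, 3), free (3, 3, 5, 3)); after release of (0, 1, 1, 1) the pool is (3, 4, 6, 4)
  india cannot run: need (4, 4, 0, 4) vs free (3, 4, 6, 4) (insufficient type-B units)
  alpha cannot run: need (4, 3, 6, 3) vs free (3, 4, 6, 4) (insufficient type-B units)
Had the request been granted, india and alpha could never finish.


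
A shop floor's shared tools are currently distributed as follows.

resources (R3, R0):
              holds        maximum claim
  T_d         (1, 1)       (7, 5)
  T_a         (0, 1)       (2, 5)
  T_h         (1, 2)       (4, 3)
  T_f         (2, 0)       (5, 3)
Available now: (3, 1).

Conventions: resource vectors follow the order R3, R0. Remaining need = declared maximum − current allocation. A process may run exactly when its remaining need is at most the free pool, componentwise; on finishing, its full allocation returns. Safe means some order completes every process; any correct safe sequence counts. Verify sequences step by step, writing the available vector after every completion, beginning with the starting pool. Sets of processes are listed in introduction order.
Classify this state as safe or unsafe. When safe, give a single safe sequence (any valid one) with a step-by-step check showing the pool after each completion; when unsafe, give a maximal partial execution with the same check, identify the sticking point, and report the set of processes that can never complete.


UNSAFE.
Key observation: after T_h, T_f complete, (6, 3) is the best the pool ever gets, yet each leftover process wants more R0.
Going as far as possible: T_h, T_f; after that, nothing fits. Step-by-step check:
  pool = (3, 1)
  run T_h (needs (3, 1), free (3, 1)); after release of (1, 2) the pool is (4, 3)
  run T_f (needs (3, 3), free (4, 3)); after release of (2, 0) the pool is (6, 3)
  T_d still needs (6, 4) but only (6, 3) is free — short on R0
  T_a still needs (2, 4) but only (6, 3) is free — short on R0
Permanently blocked: T_d and T_a.


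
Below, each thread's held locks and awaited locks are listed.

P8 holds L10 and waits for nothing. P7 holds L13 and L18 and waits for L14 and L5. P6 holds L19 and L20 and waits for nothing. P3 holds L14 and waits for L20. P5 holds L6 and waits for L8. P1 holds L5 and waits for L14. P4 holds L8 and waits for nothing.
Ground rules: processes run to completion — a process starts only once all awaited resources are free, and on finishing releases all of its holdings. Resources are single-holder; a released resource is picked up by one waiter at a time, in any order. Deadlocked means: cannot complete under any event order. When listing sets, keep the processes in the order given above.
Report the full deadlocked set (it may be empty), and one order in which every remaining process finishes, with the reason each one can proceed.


No process is deadlocked.
Key observation: every chain of waits terminates; starting from the processes that wait on nothing, all the rest unlock in turn.
The rest can finish in the order P6, P3, P8, P1, P4, P5, P7.
Check, step by step:
  run P6 (it waits on nothing); releases L19 and L20
  run P3 (all its waits — L20 — are resolved); releases L14
  run P8 (it waits on nothing); releases L10
  run P1 (all its waits — L14 — are resolved); releases L5
  run P4 (it waits on nothing); releases L8
  run P5 (all its waits — L8 — are resolved); releases L6
  run P7 (all its waits — L14 and L5 — are resolved); releases L13 and L18


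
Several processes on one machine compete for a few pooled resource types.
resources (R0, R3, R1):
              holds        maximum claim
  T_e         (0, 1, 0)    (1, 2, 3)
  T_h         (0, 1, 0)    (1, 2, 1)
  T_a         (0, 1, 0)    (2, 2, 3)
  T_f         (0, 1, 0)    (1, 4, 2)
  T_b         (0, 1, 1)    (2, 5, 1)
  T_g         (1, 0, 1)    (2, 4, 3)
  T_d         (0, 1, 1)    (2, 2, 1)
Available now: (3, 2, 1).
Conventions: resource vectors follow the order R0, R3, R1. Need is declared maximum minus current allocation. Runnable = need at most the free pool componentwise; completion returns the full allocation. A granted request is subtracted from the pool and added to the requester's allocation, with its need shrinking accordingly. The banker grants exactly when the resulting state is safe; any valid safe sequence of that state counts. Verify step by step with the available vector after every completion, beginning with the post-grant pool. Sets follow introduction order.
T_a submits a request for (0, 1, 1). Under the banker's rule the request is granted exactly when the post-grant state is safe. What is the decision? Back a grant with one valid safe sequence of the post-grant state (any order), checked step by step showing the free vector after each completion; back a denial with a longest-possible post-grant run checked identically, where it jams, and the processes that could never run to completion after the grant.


DENY. Granting would leave the state unsafe.
Key observation: after T_d, T_h the pool peaks at (3, 3, 1), and each blocked process is short somewhere: T_e on R1; T_a on R1; T_f on R1; T_b on R3; T_g on R3, R1.
After a pretend grant, a maximal execution: T_d, T_h — then nothing else fits. Verifying each step:
  pool = (3, 1, 0)
  run T_d (needs (2, 1, 0), free (3, 1, 0)); after release of (0, 1, 1) the pool is (3, 2, 1)
  run T_h (needs (1, 1, 1), free (3, 2, 1)); after release of (0, 1, 0) the pool is (3, 3, 1)
  T_e still needs (1, 1, 3) but only (3, 3, 1) is free — short on R1
  T_a still needs (2, 0, 2) but only (3, 3, 1) is free — short on R1
  T_f still needs (1, 3, 2) but only (3, 3, 1) is free — short on R1
  T_b still needs (2, 4, 0) but only (3, 3, 1) is free — short on R3
  T_g still needs (1, 4, 2) but only (3, 3, 1) is free — short on R3 and R1
Had the request been granted, T_e, T_a, T_f, T_b and T_g could never finish.


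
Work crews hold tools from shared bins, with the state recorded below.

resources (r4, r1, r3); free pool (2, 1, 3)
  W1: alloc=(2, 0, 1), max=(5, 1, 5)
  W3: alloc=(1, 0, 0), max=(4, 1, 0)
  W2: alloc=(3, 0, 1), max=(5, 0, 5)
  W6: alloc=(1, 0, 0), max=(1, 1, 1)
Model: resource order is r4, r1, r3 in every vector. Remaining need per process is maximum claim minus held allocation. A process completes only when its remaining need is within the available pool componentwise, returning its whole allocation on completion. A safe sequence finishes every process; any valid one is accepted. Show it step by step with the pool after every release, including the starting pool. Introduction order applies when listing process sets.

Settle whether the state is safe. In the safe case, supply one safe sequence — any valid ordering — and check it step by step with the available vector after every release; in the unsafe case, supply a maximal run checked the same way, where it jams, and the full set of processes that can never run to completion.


The state is UNSAFE.
Key observation: after W6, W3 complete, (4, 1, 3) is the best the pool ever gets, yet each leftover process wants more r3.
The run W6, W3 cannot be extended any further. Walking it through:
  pool = (2, 1, 3)
  run W6 (needs (0, 1, 1), free (2, 1, 3)); after release of (1, 0, 0) the pool is (3, 1, 3)
  run W3 (needs (3, 1, 0), free (3, 1, 3)); after release of (1, 0, 0) the pool is (4, 1, 3)
  W1 still needs (3, 1, 4) but only (4, 1, 3) is free — short on r3
  W2 still needs (2, 0, 4) but only (4, 1, 3) is free — short on r3
Permanently blocked: W1 and W2.
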